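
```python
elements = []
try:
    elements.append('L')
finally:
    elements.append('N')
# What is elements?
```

Step-by-step execution trace:
1. try: `elements.append('L')` → elements = ['L'].
2. The try body completes without raising.
3. finally always runs: `elements.append('N')` → elements = ['L', 'N'].
Result: ['L', 'N']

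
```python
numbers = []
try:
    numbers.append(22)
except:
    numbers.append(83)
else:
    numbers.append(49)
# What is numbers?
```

Step-by-step execution trace:
1. try: `numbers.append(22)` → numbers = [22]. No exception raised.
2. `except` is skipped.
3. `else` runs (try completed without exception): `numbers.append(49)` → numbers = [22, 49].
Result: [22, 49]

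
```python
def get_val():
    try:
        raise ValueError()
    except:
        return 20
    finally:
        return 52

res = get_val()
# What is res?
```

Step-by-step execution trace:
1. `get_val()` enters try: `raise ValueError()` raises ValueError.
2. bare `except` matches → `return 20` sets pending return value 20.
3. Before returning, `finally: return 52` runs and overrides the pending return.
4. get_val() returns 52 → res = 52.
Result: 52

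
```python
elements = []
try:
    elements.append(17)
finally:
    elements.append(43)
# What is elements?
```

Step-by-step execution trace:
1. try: `elements.append(17)` → elements = [17].
2. The try body completes without raising.
3. finally always runs: `elements.append(43)` → elements = [17, 43].
Result: [17, 43]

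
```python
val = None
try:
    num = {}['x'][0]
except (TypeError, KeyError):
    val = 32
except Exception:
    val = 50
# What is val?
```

Step-by-step execution trace:
1. `num = {}['x'][0]` raises KeyError.
2. `except (TypeError, KeyError)` matches (KeyError is in the tuple) → val = 32.
3. `except Exception` is not reached.
Result: 32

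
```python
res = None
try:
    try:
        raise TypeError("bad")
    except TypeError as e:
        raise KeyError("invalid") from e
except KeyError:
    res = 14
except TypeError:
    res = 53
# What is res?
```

Step-by-step execution trace:
1. Inner try raises TypeError; inner `except TypeError as e` catches it.
2. `raise KeyError(...) from e` raises KeyError (TypeError is attached as __cause__, but only KeyError is active).
3. Outer `except KeyError` matches → res = 14.
4. `except TypeError` is not reached.
Result: 14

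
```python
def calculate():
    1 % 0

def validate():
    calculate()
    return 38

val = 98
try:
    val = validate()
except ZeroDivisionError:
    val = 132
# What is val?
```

Step-by-step execution trace:
1. val starts at 98.
2. try: `validate()` calls `calculate()`.
3. `calculate()` evaluates `1 % 0`, which raises ZeroDivisionError; it propagates through validate (uncaught).
4. `return 38` in validate is not reached; the assignment to val does not complete.
5. `except ZeroDivisionError` matches → val = 132.
Result: 132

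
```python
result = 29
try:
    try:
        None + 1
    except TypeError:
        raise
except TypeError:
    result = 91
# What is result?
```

Step-by-step execution trace:
1. Inner try: `None + 1` raises TypeError.
2. Inner `except TypeError` matches; bare `raise` re-raises the same TypeError.
3. Outer `except TypeError` matches → result = 91.
Result: 91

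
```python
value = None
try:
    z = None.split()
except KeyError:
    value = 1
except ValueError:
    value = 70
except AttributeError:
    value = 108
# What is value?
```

Step-by-step execution trace:
1. `z = None.split()` raises AttributeError.
2. `except KeyError` does not match AttributeError; skipped.
3. `except ValueError` does not match AttributeError; skipped.
4. `except AttributeError` matches → value = 108.
Result: 108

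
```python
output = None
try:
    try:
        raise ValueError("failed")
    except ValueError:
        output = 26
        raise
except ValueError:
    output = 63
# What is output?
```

Step-by-step execution trace:
1. Inner try: `raise ValueError("failed")` raises ValueError.
2. Inner `except ValueError` matches → output = 26.
3. bare `raise` re-raises the same ValueError.
4. Outer `except ValueError` matches → output = 63.
Result: 63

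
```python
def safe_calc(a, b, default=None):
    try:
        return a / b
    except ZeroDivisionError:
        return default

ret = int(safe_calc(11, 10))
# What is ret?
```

Step-by-step execution trace:
1. `safe_calc(11, 10)` enters try: `return 11 / 10` → returns 1.1. No exception raised.
2. `except ZeroDivisionError` is skipped.
3. `int(1.1)` → 1 → ret = 1.
Result: 1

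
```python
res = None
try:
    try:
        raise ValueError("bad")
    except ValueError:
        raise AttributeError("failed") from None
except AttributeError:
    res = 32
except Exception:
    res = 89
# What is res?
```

Step-by-step execution trace:
1. Inner try raises ValueError; inner `except ValueError` catches it.
2. `raise AttributeError(...) from None` raises AttributeError (from None suppresses __context__, but the active exception is still AttributeError).
3. Outer `except AttributeError` matches → res = 32.
4. `except Exception` is not reached.
Result: 32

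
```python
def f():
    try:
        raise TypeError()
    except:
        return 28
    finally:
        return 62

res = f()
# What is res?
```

Step-by-step execution trace:
1. `f()` enters try: `raise TypeError()` raises TypeError.
2. bare `except` matches → `return 28` sets pending return value 28.
3. Before returning, `finally: return 62` runs and overrides the pending return.
4. f() returns 62 → res = 62.
Result: 62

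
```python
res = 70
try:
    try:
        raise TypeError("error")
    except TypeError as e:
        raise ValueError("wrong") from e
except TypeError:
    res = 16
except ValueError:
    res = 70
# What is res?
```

Step-by-step execution trace:
1. Inner try raises TypeError; inner `except TypeError as e` catches it.
2. `raise ValueError(...) from e` raises ValueError (TypeError is attached as __cause__, but only ValueError is active).
3. Outer `except TypeError` does not match ValueError; skipped.
4. Outer `except ValueError` matches → res = 70.
Result: 70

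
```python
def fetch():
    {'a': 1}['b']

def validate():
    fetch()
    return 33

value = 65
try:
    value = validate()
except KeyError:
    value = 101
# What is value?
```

Step-by-step execution trace:
1. value starts at 65.
2. try: `validate()` calls `fetch()`.
3. `fetch()` evaluates `{'a': 1}['b']`, which raises KeyError; it propagates through validate (uncaught).
4. `return 33` in validate is not reached; the assignment to value does not complete.
5. `except KeyError` matches → value = 101.
Result: 101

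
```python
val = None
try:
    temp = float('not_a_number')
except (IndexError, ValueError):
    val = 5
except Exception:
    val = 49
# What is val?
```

Step-by-step execution trace:
1. `temp = float('not_a_number')` raises ValueError.
2. `except (IndexError, ValueError)` matches (ValueError is in the tuple) → val = 5.
3. `except Exception` is not reached.
Result: 5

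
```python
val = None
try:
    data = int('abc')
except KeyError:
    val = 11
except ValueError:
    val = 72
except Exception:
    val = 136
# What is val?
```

Step-by-step execution trace:
1. `data = int('abc')` raises ValueError.
2. `except KeyError` does not match ValueError; skipped.
3. `except ValueError` matches → val = 72.
4. Remaining except clauses are skipped.
Result: 72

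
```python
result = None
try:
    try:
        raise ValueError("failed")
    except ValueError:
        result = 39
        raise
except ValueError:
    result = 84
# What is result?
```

Step-by-step execution trace:
1. Inner try: `raise ValueError("failed")` raises ValueError.
2. Inner `except ValueError` matches → result = 39.
3. bare `raise` re-raises the same ValueError.
4. Outer `except ValueError` matches → result = 84.
Result: 84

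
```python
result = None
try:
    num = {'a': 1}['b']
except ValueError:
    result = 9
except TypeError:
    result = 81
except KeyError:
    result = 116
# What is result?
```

Step-by-step execution trace:
1. `num = {'a': 1}['b']` raises KeyError.
2. `except ValueError` does not match KeyError; skipped.
3. `except TypeError` does not match KeyError; skipped.
4. `except KeyError` matches → result = 116.
Result: 116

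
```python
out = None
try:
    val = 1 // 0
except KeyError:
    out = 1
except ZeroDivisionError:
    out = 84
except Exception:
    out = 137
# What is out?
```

Step-by-step execution trace:
1. `val = 1 // 0` raises ZeroDivisionError.
2. `except KeyError` does not match ZeroDivisionError; skipped.
3. `except ZeroDivisionError` matches → out = 84.
4. Remaining except clauses are skipped.
Result: 84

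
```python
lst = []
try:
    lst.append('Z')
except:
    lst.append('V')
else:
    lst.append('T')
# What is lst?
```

Step-by-step execution trace:
1. try: `lst.append('Z')` → lst = ['Z']. No exception raised.
2. `except` is skipped.
3. `else` runs (try completed without exception): `lst.append('T')` → lst = ['Z', 'T'].
Result: ['Z', 'T']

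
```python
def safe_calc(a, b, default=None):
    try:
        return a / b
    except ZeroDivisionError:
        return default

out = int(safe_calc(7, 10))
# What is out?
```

Step-by-step execution trace:
1. `safe_calc(7, 10)` enters try: `return 7 / 10` → returns 0.7. No exception raised.
2. `except ZeroDivisionError` is skipped.
3. `int(0.7)` → 0 → out = 0.
Result: 0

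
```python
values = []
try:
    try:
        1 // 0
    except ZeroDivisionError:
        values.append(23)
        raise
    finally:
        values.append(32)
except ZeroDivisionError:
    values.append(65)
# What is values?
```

Step-by-step execution trace:
1. Inner try: `1 // 0` raises ZeroDivisionError.
2. Inner `except ZeroDivisionError` matches → `values.append(23)` → values = [23].
3. bare `raise` re-raises ZeroDivisionError.
4. Inner `finally` runs during unwinding: `values.append(32)` → values = [23, 32].
5. Outer `except ZeroDivisionError` matches → `values.append(65)` → values = [23, 32, 65].
Result: [23, 32, 65]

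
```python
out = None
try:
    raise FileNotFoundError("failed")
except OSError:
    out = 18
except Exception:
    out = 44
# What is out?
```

Step-by-step execution trace:
1. `raise FileNotFoundError(...)` raises FileNotFoundError.
2. `except OSError` matches (FileNotFoundError is a subclass of OSError) → out = 18.
3. `except Exception` is not reached.
Result: 18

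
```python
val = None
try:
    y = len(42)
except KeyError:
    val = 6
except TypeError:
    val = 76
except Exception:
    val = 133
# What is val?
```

Step-by-step execution trace:
1. `y = len(42)` raises TypeError.
2. `except KeyError` does not match TypeError; skipped.
3. `except TypeError` matches → val = 76.
4. Remaining except clauses are skipped.
Result: 76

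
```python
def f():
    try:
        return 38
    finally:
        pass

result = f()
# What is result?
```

Step-by-step execution trace:
1. `f()` enters try: `return 38` sets pending return value 38.
2. Before returning, `finally: pass` runs (no effect).
3. f() returns 38 → result = 38.
Result: 38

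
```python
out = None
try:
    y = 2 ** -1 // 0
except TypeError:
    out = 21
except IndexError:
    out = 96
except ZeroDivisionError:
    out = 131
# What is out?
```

Step-by-step execution trace:
1. `y = 2 ** -1 // 0` raises ZeroDivisionError.
2. `except TypeError` does not match ZeroDivisionError; skipped.
3. `except IndexError` does not match ZeroDivisionError; skipped.
4. `except ZeroDivisionError` matches → out = 131.
Result: 131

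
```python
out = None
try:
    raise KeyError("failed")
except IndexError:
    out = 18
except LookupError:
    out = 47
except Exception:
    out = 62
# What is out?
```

Step-by-step execution trace:
1. `raise KeyError(...)` raises KeyError.
2. `except IndexError` does not match (KeyError is not a subclass of IndexError); skipped.
3. `except LookupError` matches (KeyError is a subclass of LookupError) → out = 47.
4. `except Exception` is not reached.
Result: 47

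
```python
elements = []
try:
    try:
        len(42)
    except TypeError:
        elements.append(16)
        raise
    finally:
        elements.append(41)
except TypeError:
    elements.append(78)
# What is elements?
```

Step-by-step execution trace:
1. Inner try: `len(42)` raises TypeError.
2. Inner `except TypeError` matches → `elements.append(16)` → elements = [16].
3. bare `raise` re-raises TypeError.
4. Inner `finally` runs during unwinding: `elements.append(41)` → elements = [16, 41].
5. Outer `except TypeError` matches → `elements.append(78)` → elements = [16, 41, 78].
Result: [16, 41, 78]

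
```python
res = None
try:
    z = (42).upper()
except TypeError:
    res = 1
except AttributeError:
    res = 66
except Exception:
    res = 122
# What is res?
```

Step-by-step execution trace:
1. `z = (42).upper()` raises AttributeError.
2. `except TypeError` does not match AttributeError; skipped.
3. `except AttributeError` matches → res = 66.
4. Remaining except clauses are skipped.
Result: 66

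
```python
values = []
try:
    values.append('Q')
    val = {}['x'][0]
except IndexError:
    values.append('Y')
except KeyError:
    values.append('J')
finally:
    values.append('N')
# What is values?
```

Step-by-step execution trace:
1. try: `values.append('Q')` → values = ['Q'].
2. `val = {}['x'][0]` raises KeyError.
3. `except IndexError` does not match KeyError; skipped.
4. `except KeyError` matches → `values.append('J')` → values = ['Q', 'J'].
5. finally always runs: `values.append('N')` → values = ['Q', 'J', 'N'].
Result: ['Q', 'J', 'N']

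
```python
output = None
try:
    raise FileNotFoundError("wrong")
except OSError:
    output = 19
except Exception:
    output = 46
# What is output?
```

Step-by-step execution trace:
1. `raise FileNotFoundError(...)` raises FileNotFoundError.
2. `except OSError` matches (FileNotFoundError is a subclass of OSError) → output = 19.
3. `except Exception` is not reached.
Result: 19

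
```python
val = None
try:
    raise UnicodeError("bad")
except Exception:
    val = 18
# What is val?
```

Step-by-step execution trace:
1. `raise UnicodeError(...)` raises UnicodeError.
2. `except Exception` matches (UnicodeError is a subclass of Exception) → val = 18.
Result: 18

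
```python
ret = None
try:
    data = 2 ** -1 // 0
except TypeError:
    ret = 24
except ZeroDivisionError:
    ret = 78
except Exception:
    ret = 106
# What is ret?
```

Step-by-step execution trace:
1. `data = 2 ** -1 // 0` raises ZeroDivisionError.
2. `except TypeError` does not match ZeroDivisionError; skipped.
3. `except ZeroDivisionError` matches → ret = 78.
4. Remaining except clauses are skipped.
Result: 78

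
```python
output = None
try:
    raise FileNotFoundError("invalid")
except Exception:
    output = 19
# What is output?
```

Step-by-step execution trace:
1. `raise FileNotFoundError(...)` raises FileNotFoundError.
2. `except Exception` matches (FileNotFoundError is a subclass of Exception) → output = 19.
Result: 19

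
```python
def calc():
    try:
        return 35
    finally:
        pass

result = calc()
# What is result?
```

Step-by-step execution trace:
1. `calc()` enters try: `return 35` sets pending return value 35.
2. Before returning, `finally: pass` runs (no effect).
3. calc() returns 35 → result = 35.
Result: 35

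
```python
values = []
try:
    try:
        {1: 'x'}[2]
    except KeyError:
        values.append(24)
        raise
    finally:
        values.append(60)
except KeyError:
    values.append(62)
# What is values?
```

Step-by-step execution trace:
1. Inner try: `{1: 'x'}[2]` raises KeyError.
2. Inner `except KeyError` matches → `values.append(24)` → values = [24].
3. bare `raise` re-raises KeyError.
4. Inner `finally` runs during unwinding: `values.append(60)` → values = [24, 60].
5. Outer `except KeyError` matches → `values.append(62)` → values = [24, 60, 62].
Result: [24, 60, 62]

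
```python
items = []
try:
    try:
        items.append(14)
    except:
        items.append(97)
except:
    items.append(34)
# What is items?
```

Step-by-step execution trace:
1. Inner try: `items.append(14)` → items = [14]. No exception raised.
2. Inner `except` is skipped.
3. Inner try completes normally; outer `except` is skipped.
Result: [14]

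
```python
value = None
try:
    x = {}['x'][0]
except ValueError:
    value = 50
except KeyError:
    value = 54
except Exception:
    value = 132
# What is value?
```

Step-by-step execution trace:
1. `x = {}['x'][0]` raises KeyError.
2. `except ValueError` does not match KeyError; skipped.
3. `except KeyError` matches → value = 54.
4. Remaining except clauses are skipped.
Result: 54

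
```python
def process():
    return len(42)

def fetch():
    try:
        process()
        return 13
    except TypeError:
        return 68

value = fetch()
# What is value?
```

Step-by-step execution trace:
1. `fetch()` calls `process()`.
2. `process()` evaluates `len(42)`, which raises TypeError; it propagates to the caller.
3. `return 13` is not reached.
4. `except TypeError` in fetch matches → returns 68.
5. value = 68.
Result: 68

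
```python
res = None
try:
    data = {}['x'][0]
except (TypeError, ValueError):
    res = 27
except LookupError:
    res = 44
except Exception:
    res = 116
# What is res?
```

Step-by-step execution trace:
1. `data = {}['x'][0]` raises KeyError.
2. `except (TypeError, ValueError)` does not match KeyError; skipped.
3. `except LookupError` matches (KeyError is a subclass of LookupError) → res = 44.
4. `except Exception` is not reached.
Result: 44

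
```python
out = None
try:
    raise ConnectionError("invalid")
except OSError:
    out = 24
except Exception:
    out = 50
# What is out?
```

Step-by-step execution trace:
1. `raise ConnectionError(...)` raises ConnectionError.
2. `except OSError` matches (ConnectionError is a subclass of OSError) → out = 24.
3. `except Exception` is not reached.
Result: 24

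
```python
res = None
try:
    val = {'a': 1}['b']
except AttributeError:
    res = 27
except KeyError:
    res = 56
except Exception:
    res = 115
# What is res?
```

Step-by-step execution trace:
1. `val = {'a': 1}['b']` raises KeyError.
2. `except AttributeError` does not match KeyError; skipped.
3. `except KeyError` matches → res = 56.
4. Remaining except clauses are skipped.
Result: 56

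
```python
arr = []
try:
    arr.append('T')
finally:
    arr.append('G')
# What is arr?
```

Step-by-step execution trace:
1. try: `arr.append('T')` → arr = ['T'].
2. The try body completes without raising.
3. finally always runs: `arr.append('G')` → arr = ['T', 'G'].
Result: ['T', 'G']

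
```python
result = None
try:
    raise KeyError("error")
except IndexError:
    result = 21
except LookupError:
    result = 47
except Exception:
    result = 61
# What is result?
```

Step-by-step execution trace:
1. `raise KeyError(...)` raises KeyError.
2. `except IndexError` does not match (KeyError is not a subclass of IndexError); skipped.
3. `except LookupError` matches (KeyError is a subclass of LookupError) → result = 47.
4. `except Exception` is not reached.
Result: 47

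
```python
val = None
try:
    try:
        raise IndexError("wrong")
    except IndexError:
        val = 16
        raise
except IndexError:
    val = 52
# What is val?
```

Step-by-step execution trace:
1. Inner try: `raise IndexError("wrong")` raises IndexError.
2. Inner `except IndexError` matches → val = 16.
3. bare `raise` re-raises the same IndexError.
4. Outer `except IndexError` matches → val = 52.
Result: 52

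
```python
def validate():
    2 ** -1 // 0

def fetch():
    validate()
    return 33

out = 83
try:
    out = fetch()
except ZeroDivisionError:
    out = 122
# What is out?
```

Step-by-step execution trace:
1. out starts at 83.
2. try: `fetch()` calls `validate()`.
3. `validate()` evaluates `2 ** -1 // 0`, which raises ZeroDivisionError; it propagates through fetch (uncaught).
4. `return 33` in fetch is not reached; the assignment to out does not complete.
5. `except ZeroDivisionError` matches → out = 122.
Result: 122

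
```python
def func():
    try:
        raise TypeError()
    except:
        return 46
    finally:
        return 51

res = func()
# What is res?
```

Step-by-step execution trace:
1. `func()` enters try: `raise TypeError()` raises TypeError.
2. bare `except` matches → `return 46` sets pending return value 46.
3. Before returning, `finally: return 51` runs and overrides the pending return.
4. func() returns 51 → res = 51.
Result: 51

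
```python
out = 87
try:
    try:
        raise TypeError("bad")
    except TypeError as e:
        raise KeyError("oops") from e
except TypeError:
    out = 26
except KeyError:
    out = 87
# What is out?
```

Step-by-step execution trace:
1. Inner try raises TypeError; inner `except TypeError as e` catches it.
2. `raise KeyError(...) from e` raises KeyError (TypeError is attached as __cause__, but only KeyError is active).
3. Outer `except TypeError` does not match KeyError; skipped.
4. Outer `except KeyError` matches → out = 87.
Result: 87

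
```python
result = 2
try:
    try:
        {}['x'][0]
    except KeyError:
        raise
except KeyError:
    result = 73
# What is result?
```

Step-by-step execution trace:
1. Inner try: `{}['x'][0]` raises KeyError.
2. Inner `except KeyError` matches; bare `raise` re-raises the same KeyError.
3. Outer `except KeyError` matches → result = 73.
Result: 73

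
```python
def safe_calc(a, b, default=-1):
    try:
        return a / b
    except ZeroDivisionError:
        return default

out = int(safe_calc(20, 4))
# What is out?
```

Step-by-step execution trace:
1. `safe_calc(20, 4)` enters try: `return 20 / 4` → returns 5.0. No exception raised.
2. `except ZeroDivisionError` is skipped.
3. `int(5.0)` → 5 → out = 5.
Result: 5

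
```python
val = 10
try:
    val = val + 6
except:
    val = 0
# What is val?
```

Step-by-step execution trace:
1. val starts at 10.
2. try: `val = val + 6` → val = 16. No exception raised.
3. `except` is skipped.
Result: 16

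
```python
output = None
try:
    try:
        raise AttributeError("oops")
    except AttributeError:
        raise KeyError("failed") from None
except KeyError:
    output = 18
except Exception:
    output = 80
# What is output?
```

Step-by-step execution trace:
1. Inner try raises AttributeError; inner `except AttributeError` catches it.
2. `raise KeyError(...) from None` raises KeyError (from None suppresses __context__, but the active exception is still KeyError).
3. Outer `except KeyError` matches → output = 18.
4. `except Exception` is not reached.
Result: 18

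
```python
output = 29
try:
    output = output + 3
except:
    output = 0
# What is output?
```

Step-by-step execution trace:
1. output starts at 29.
2. try: `output = output + 3` → output = 32. No exception raised.
3. `except` is skipped.
Result: 32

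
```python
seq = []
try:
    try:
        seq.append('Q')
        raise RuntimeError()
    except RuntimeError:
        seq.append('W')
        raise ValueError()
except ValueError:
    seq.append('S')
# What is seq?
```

Step-by-step execution trace:
1. Inner try: `seq.append('Q')` → seq = ['Q'].
2. `raise RuntimeError()` raises RuntimeError.
3. Inner `except RuntimeError` matches → `seq.append('W')` → seq = ['Q', 'W'].
4. `raise ValueError()` raises ValueError; propagates to outer try.
5. Outer `except ValueError` matches → `seq.append('S')` → seq = ['Q', 'W', 'S'].
Result: ['Q', 'W', 'S']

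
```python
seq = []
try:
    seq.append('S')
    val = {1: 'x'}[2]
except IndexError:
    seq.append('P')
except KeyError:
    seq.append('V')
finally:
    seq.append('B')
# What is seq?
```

Step-by-step execution trace:
1. try: `seq.append('S')` → seq = ['S'].
2. `val = {1: 'x'}[2]` raises KeyError.
3. `except IndexError` does not match KeyError; skipped.
4. `except KeyError` matches → `seq.append('V')` → seq = ['S', 'V'].
5. finally always runs: `seq.append('B')` → seq = ['S', 'V', 'B'].
Result: ['S', 'V', 'B']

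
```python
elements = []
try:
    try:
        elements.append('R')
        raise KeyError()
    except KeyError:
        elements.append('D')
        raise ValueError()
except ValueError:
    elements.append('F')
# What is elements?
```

Step-by-step execution trace:
1. Inner try: `elements.append('R')` → elements = ['R'].
2. `raise KeyError()` raises KeyError.
3. Inner `except KeyError` matches → `elements.append('D')` → elements = ['R', 'D'].
4. `raise ValueError()` raises ValueError; propagates to outer try.
5. Outer `except ValueError` matches → `elements.append('F')` → elements = ['R', 'D', 'F'].
Result: ['R', 'D', 'F']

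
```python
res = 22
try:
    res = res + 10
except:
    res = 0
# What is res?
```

Step-by-step execution trace:
1. res starts at 22.
2. try: `res = res + 10` → res = 32. No exception raised.
3. `except` is skipped.
Result: 32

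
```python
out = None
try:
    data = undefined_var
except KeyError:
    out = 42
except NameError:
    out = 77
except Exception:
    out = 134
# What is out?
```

Step-by-step execution trace:
1. `data = undefined_var` raises NameError.
2. `except KeyError` does not match NameError; skipped.
3. `except NameError` matches → out = 77.
4. Remaining except clauses are skipped.
Result: 77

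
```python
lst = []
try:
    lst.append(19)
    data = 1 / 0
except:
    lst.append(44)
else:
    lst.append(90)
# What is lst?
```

Step-by-step execution trace:
1. try: `lst.append(19)` → lst = [19].
2. `data = 1 / 0` raises ZeroDivisionError.
3. bare `except` matches → `lst.append(44)` → lst = [19, 44].
4. `else` is skipped (an exception was raised).
Result: [19, 44]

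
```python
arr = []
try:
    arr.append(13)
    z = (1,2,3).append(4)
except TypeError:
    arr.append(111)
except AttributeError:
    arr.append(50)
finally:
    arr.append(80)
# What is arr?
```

Step-by-step execution trace:
1. try: `arr.append(13)` → arr = [13].
2. `z = (1,2,3).append(4)` raises AttributeError.
3. `except TypeError` does not match AttributeError; skipped.
4. `except AttributeError` matches → `arr.append(50)` → arr = [13, 50].
5. finally always runs: `arr.append(80)` → arr = [13, 50, 80].
Result: [13, 50, 80]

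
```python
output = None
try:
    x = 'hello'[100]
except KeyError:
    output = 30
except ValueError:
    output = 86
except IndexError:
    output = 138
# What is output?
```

Step-by-step execution trace:
1. `x = 'hello'[100]` raises IndexError.
2. `except KeyError` does not match IndexError; skipped.
3. `except ValueError` does not match IndexError; skipped.
4. `except IndexError` matches → output = 138.
Result: 138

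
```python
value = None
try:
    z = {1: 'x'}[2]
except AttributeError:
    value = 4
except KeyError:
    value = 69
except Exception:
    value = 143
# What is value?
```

Step-by-step execution trace:
1. `z = {1: 'x'}[2]` raises KeyError.
2. `except AttributeError` does not match KeyError; skipped.
3. `except KeyError` matches → value = 69.
4. Remaining except clauses are skipped.
Result: 69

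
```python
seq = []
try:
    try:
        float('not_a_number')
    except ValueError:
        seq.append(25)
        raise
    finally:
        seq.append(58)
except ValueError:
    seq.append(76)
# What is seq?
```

Step-by-step execution trace:
1. Inner try: `float('not_a_number')` raises ValueError.
2. Inner `except ValueError` matches → `seq.append(25)` → seq = [25].
3. bare `raise` re-raises ValueError.
4. Inner `finally` runs during unwinding: `seq.append(58)` → seq = [25, 58].
5. Outer `except ValueError` matches → `seq.append(76)` → seq = [25, 58, 76].
Result: [25, 58, 76]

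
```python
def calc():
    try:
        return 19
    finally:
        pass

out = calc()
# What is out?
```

Step-by-step execution trace:
1. `calc()` enters try: `return 19` sets pending return value 19.
2. Before returning, `finally: pass` runs (no effect).
3. calc() returns 19 → out = 19.
Result: 19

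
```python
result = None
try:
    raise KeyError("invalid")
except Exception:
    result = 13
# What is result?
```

Step-by-step execution trace:
1. `raise KeyError(...)` raises KeyError.
2. `except Exception` matches (KeyError is a subclass of Exception) → result = 13.
Result: 13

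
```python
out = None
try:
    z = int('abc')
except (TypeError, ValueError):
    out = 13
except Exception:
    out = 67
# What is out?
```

Step-by-step execution trace:
1. `z = int('abc')` raises ValueError.
2. `except (TypeError, ValueError)` matches (ValueError is in the tuple) → out = 13.
3. `except Exception` is not reached.
Result: 13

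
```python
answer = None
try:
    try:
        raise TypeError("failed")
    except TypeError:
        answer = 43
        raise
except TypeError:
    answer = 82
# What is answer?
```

Step-by-step execution trace:
1. Inner try: `raise TypeError("failed")` raises TypeError.
2. Inner `except TypeError` matches → answer = 43.
3. bare `raise` re-raises the same TypeError.
4. Outer `except TypeError` matches → answer = 82.
Result: 82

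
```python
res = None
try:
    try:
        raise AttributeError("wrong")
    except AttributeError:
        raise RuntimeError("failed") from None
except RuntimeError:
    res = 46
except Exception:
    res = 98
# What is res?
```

Step-by-step execution trace:
1. Inner try raises AttributeError; inner `except AttributeError` catches it.
2. `raise RuntimeError(...) from None` raises RuntimeError (from None suppresses __context__, but the active exception is still RuntimeError).
3. Outer `except RuntimeError` matches → res = 46.
4. `except Exception` is not reached.
Result: 46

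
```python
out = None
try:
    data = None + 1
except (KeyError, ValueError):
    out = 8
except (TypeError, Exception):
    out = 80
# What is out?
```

Step-by-step execution trace:
1. `data = None + 1` raises TypeError.
2. `except (KeyError, ValueError)` does not match TypeError; skipped.
3. `except (TypeError, Exception)` matches (TypeError is in the tuple) → out = 80.
Result: 80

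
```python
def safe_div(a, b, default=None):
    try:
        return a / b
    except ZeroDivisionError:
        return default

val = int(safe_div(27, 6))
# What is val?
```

Step-by-step execution trace:
1. `safe_div(27, 6)` enters try: `return 27 / 6` → returns 4.5. No exception raised.
2. `except ZeroDivisionError` is skipped.
3. `int(4.5)` → 4 → val = 4.
Result: 4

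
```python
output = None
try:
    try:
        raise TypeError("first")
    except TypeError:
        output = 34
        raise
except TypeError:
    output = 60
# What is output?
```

Step-by-step execution trace:
1. Inner try: `raise TypeError("first")` raises TypeError.
2. Inner `except TypeError` matches → output = 34.
3. bare `raise` re-raises the same TypeError.
4. Outer `except TypeError` matches → output = 60.
Result: 60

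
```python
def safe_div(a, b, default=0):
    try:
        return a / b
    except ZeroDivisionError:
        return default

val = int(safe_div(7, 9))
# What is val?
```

Step-by-step execution trace:
1. `safe_div(7, 9)` enters try: `return 7 / 9` → returns 0.7777777777777778. No exception raised.
2. `except ZeroDivisionError` is skipped.
3. `int(0.7777777777777778)` → 0 → val = 0.
Result: 0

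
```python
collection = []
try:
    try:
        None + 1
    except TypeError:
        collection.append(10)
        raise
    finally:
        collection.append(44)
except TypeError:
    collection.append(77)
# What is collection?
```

Step-by-step execution trace:
1. Inner try: `None + 1` raises TypeError.
2. Inner `except TypeError` matches → `collection.append(10)` → collection = [10].
3. bare `raise` re-raises TypeError.
4. Inner `finally` runs during unwinding: `collection.append(44)` → collection = [10, 44].
5. Outer `except TypeError` matches → `collection.append(77)` → collection = [10, 44, 77].
Result: [10, 44, 77]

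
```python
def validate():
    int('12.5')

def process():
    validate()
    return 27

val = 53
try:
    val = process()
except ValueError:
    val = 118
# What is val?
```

Step-by-step execution trace:
1. val starts at 53.
2. try: `process()` calls `validate()`.
3. `validate()` evaluates `int('12.5')`, which raises ValueError; it propagates through process (uncaught).
4. `return 27` in process is not reached; the assignment to val does not complete.
5. `except ValueError` matches → val = 118.
Result: 118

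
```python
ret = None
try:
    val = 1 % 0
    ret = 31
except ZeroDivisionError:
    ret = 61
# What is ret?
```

Step-by-step execution trace:
1. `val = 1 % 0` raises ZeroDivisionError.
2. `ret = 31` is not reached.
3. `except ZeroDivisionError` matches → ret = 61.
Result: 61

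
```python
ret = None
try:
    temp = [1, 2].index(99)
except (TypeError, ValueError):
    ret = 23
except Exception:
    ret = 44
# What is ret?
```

Step-by-step execution trace:
1. `temp = [1, 2].index(99)` raises ValueError.
2. `except (TypeError, ValueError)` matches (ValueError is in the tuple) → ret = 23.
3. `except Exception` is not reached.
Result: 23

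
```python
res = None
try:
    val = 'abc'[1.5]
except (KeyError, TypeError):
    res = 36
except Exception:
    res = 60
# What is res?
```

Step-by-step execution trace:
1. `val = 'abc'[1.5]` raises TypeError.
2. `except (KeyError, TypeError)` matches (TypeError is in the tuple) → res = 36.
3. `except Exception` is not reached.
Result: 36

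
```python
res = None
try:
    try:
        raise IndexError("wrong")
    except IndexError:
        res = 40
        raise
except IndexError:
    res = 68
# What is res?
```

Step-by-step execution trace:
1. Inner try: `raise IndexError("wrong")` raises IndexError.
2. Inner `except IndexError` matches → res = 40.
3. bare `raise` re-raises the same IndexError.
4. Outer `except IndexError` matches → res = 68.
Result: 68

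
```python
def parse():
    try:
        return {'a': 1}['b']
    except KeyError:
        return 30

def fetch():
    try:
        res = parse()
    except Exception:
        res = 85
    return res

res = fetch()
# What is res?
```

Step-by-step execution trace:
1. `fetch()` calls `parse()`.
2. In parse: `{'a': 1}['b']` raises KeyError; `except KeyError` catches it → returns 30.
3. In fetch: `res = parse()` → res = 30. No exception reaches fetch.
4. `except Exception` is skipped; fetch returns 30.
5. res = 30.
Result: 30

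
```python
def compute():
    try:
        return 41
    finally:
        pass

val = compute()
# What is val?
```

Step-by-step execution trace:
1. `compute()` enters try: `return 41` sets pending return value 41.
2. Before returning, `finally: pass` runs (no effect).
3. compute() returns 41 → val = 41.
Result: 41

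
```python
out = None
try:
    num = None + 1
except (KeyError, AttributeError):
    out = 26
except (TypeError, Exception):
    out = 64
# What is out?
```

Step-by-step execution trace:
1. `num = None + 1` raises TypeError.
2. `except (KeyError, AttributeError)` does not match TypeError; skipped.
3. `except (TypeError, Exception)` matches (TypeError is in the tuple) → out = 64.
Result: 64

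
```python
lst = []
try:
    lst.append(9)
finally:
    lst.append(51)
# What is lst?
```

Step-by-step execution trace:
1. try: `lst.append(9)` → lst = [9].
2. The try body completes without raising.
3. finally always runs: `lst.append(51)` → lst = [9, 51].
Result: [9, 51]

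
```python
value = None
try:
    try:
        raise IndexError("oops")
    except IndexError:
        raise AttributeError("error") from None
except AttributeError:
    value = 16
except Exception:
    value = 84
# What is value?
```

Step-by-step execution trace:
1. Inner try raises IndexError; inner `except IndexError` catches it.
2. `raise AttributeError(...) from None` raises AttributeError (from None suppresses __context__, but the active exception is still AttributeError).
3. Outer `except AttributeError` matches → value = 16.
4. `except Exception` is not reached.
Result: 16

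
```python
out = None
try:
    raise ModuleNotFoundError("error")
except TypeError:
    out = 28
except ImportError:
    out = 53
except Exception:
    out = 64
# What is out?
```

Step-by-step execution trace:
1. `raise ModuleNotFoundError(...)` raises ModuleNotFoundError.
2. `except TypeError` does not match (ModuleNotFoundError is not a subclass of TypeError); skipped.
3. `except ImportError` matches (ModuleNotFoundError is a subclass of ImportError) → out = 53.
4. `except Exception` is not reached.
Result: 53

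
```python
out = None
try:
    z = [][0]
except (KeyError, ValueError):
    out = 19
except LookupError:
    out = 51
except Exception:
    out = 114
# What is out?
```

Step-by-step execution trace:
1. `z = [][0]` raises IndexError.
2. `except (KeyError, ValueError)` does not match IndexError; skipped.
3. `except LookupError` matches (IndexError is a subclass of LookupError) → out = 51.
4. `except Exception` is not reached.
Result: 51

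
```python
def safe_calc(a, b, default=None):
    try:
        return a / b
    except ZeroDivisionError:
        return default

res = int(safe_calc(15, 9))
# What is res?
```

Step-by-step execution trace:
1. `safe_calc(15, 9)` enters try: `return 15 / 9` → returns 1.6666666666666667. No exception raised.
2. `except ZeroDivisionError` is skipped.
3. `int(1.6666666666666667)` → 1 → res = 1.
Result: 1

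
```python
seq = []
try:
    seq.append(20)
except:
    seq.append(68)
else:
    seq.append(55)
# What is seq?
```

Step-by-step execution trace:
1. try: `seq.append(20)` → seq = [20]. No exception raised.
2. `except` is skipped.
3. `else` runs (try completed without exception): `seq.append(55)` → seq = [20, 55].
Result: [20, 55]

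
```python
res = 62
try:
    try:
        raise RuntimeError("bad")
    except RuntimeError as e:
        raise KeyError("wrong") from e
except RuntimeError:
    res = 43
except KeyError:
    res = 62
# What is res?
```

Step-by-step execution trace:
1. Inner try raises RuntimeError; inner `except RuntimeError as e` catches it.
2. `raise KeyError(...) from e` raises KeyError (RuntimeError is attached as __cause__, but only KeyError is active).
3. Outer `except RuntimeError` does not match KeyError; skipped.
4. Outer `except KeyError` matches → res = 62.
Result: 62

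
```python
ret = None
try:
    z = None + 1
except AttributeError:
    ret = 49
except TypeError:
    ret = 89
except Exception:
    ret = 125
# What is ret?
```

Step-by-step execution trace:
1. `z = None + 1` raises TypeError.
2. `except AttributeError` does not match TypeError; skipped.
3. `except TypeError` matches → ret = 89.
4. Remaining except clauses are skipped.
Result: 89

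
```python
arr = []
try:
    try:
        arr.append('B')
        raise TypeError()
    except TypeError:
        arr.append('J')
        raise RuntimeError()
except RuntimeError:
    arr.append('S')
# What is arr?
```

Step-by-step execution trace:
1. Inner try: `arr.append('B')` → arr = ['B'].
2. `raise TypeError()` raises TypeError.
3. Inner `except TypeError` matches → `arr.append('J')` → arr = ['B', 'J'].
4. `raise RuntimeError()` raises RuntimeError; propagates to outer try.
5. Outer `except RuntimeError` matches → `arr.append('S')` → arr = ['B', 'J', 'S'].
Result: ['B', 'J', 'S']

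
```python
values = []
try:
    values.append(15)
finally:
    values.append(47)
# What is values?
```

Step-by-step execution trace:
1. try: `values.append(15)` → values = [15].
2. The try body completes without raising.
3. finally always runs: `values.append(47)` → values = [15, 47].
Result: [15, 47]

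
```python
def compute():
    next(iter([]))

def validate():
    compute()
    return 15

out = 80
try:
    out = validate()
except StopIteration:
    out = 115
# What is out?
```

Step-by-step execution trace:
1. out starts at 80.
2. try: `validate()` calls `compute()`.
3. `compute()` evaluates `next(iter([]))`, which raises StopIteration; it propagates through validate (uncaught).
4. `return 15` in validate is not reached; the assignment to out does not complete.
5. `except StopIteration` matches → out = 115.
Result: 115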